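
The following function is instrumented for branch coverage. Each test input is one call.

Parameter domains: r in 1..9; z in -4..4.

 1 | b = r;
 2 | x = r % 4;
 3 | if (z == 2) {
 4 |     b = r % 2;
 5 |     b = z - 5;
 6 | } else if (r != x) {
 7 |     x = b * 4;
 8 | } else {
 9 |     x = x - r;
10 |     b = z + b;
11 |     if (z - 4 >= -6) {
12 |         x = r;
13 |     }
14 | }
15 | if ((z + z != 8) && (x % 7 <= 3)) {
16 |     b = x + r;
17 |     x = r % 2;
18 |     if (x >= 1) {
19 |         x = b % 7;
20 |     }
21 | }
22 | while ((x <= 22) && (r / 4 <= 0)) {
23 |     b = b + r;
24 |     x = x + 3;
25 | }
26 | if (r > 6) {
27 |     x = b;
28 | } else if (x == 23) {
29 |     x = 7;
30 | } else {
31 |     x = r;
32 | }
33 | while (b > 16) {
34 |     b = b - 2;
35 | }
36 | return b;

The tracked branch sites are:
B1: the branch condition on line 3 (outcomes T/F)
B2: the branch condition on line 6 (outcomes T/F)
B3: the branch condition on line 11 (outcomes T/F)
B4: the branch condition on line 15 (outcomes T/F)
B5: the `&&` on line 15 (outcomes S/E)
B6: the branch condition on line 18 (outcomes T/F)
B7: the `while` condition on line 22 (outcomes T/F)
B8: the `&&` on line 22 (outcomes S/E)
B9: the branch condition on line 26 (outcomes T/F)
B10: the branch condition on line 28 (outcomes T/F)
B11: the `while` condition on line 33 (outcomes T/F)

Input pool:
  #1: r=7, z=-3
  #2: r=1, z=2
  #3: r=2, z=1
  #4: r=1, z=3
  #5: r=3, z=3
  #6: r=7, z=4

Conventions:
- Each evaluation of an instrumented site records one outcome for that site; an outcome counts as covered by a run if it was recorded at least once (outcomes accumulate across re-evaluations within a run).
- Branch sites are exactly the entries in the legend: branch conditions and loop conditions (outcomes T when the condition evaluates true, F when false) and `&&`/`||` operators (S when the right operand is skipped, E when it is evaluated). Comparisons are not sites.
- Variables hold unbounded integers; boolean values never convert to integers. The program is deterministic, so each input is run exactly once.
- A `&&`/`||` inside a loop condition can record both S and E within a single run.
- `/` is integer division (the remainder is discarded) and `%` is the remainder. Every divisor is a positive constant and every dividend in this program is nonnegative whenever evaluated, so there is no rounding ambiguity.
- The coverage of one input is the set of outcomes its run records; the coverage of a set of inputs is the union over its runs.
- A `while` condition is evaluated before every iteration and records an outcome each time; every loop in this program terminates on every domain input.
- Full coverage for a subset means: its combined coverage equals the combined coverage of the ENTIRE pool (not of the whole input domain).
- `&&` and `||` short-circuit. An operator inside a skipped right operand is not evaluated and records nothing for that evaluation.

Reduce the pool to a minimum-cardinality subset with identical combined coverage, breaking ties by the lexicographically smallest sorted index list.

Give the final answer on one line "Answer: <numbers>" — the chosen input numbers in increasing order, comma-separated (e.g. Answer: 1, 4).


input #1, r=7, z=-3: events B1->F, B2->T, B5->E, B4->T, B6->T, B8->E, B7->F, B9->T, B11->T, B11->T, B11->T, B11->T, B11->T, B11->T, ...; outcomes B1=F, B2=T, B4=T, B5=E, B6=T, B7=F, B8=E, B9=T, B11=T, B11=F
input #2, r=1, z=2: events B1->T, B5->E, B4->T, B6->T, B8->E, B7->T, B8->E, B7->T, B8->E, B7->T, B8->E, B7->T, B8->E, B7->T, ...; outcomes B1=T, B4=T, B5=E, B6=T, B7=T, B7=F, B8=S, B8=E, B9=F, B10=T, B11=F
input #3, r=2, z=1: events B1->F, B2->F, B3->T, B5->E, B4->T, B6->F, B8->E, B7->T, B8->E, B7->T, B8->E, B7->T, B8->E, B7->T, ...; outcomes B1=F, B2=F, B3=T, B4=T, B5=E, B6=F, B7=T, B7=F, B8=S, B8=E, B9=F, B10=F, B11=T, B11=F
input #4, r=1, z=3: events B1->F, B2->F, B3->T, B5->E, B4->T, B6->T, B8->E, B7->T, B8->E, B7->T, B8->E, B7->T, B8->E, B7->T, ...; outcomes B1=F, B2=F, B3=T, B4=T, B5=E, B6=T, B7=T, B7=F, B8=S, B8=E, B9=F, B10=T, B11=F
input #5, r=3, z=3: events B1->F, B2->F, B3->T, B5->E, B4->T, B6->T, B8->E, B7->T, B8->E, B7->T, B8->E, B7->T, B8->E, B7->T, ...; outcomes B1=F, B2=F, B3=T, B4=T, B5=E, B6=T, B7=T, B7=F, B8=S, B8=E, B9=F, B10=F, B11=T, B11=F
input #6, r=7, z=4: events B1->F, B2->T, B5->S, B4->F, B8->S, B7->F, B9->T, B11->F; outcomes B1=F, B2=T, B4=F, B5=S, B7=F, B8=S, B9=T, B11=F
together the pool reaches 21 outcomes: B1=T, B1=F, B2=T, B2=F, B3=T, B4=T, B4=F, B5=S, B5=E, B6=T, B6=F, B7=T, B7=F, B8=S, B8=E, B9=T, B9=F, B10=T, B10=F, B11=T, B11=F
every size-1 subset falls short of the 21 outcomes (best: 14/21)
every size-2 subset falls short of the 21 outcomes (best: 18/21)
the canonical winner is {2, 3, 6}: size 3, full 21-outcome coverage, earliest index list among size-3 covers
Answer: 2, 3, 6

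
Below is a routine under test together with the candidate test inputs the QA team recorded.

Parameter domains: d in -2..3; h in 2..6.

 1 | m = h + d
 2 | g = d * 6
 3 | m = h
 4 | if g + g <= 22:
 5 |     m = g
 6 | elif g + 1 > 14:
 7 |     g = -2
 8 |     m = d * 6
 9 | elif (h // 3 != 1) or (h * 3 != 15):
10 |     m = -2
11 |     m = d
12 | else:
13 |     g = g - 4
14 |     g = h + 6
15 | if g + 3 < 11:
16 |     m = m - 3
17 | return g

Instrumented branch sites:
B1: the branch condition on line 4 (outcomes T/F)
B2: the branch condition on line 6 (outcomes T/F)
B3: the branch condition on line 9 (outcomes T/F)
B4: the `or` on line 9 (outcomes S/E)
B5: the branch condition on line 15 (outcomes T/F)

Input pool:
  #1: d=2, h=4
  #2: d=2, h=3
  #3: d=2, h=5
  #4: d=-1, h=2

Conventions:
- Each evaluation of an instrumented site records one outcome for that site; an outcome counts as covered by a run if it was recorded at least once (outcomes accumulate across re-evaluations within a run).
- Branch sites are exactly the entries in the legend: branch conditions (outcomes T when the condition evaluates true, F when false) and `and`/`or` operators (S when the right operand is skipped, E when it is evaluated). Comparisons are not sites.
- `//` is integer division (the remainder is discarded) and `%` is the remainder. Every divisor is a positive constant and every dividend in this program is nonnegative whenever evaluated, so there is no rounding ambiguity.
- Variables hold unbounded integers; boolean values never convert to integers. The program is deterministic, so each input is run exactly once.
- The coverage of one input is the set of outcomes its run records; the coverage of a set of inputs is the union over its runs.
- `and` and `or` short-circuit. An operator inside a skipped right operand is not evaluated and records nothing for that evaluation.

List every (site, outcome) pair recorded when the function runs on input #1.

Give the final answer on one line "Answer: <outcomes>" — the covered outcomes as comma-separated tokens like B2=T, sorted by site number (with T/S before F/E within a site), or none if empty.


Tracing the run of input #1 (d=2, h=4):
  B1->F, B2->F, B4->E, B3->T, B5->F
deduplicating events, the covered set is: B1=F, B2=F, B3=T, B4=E, B5=F
Answer: B1=F, B2=F, B3=T, B4=E, B5=F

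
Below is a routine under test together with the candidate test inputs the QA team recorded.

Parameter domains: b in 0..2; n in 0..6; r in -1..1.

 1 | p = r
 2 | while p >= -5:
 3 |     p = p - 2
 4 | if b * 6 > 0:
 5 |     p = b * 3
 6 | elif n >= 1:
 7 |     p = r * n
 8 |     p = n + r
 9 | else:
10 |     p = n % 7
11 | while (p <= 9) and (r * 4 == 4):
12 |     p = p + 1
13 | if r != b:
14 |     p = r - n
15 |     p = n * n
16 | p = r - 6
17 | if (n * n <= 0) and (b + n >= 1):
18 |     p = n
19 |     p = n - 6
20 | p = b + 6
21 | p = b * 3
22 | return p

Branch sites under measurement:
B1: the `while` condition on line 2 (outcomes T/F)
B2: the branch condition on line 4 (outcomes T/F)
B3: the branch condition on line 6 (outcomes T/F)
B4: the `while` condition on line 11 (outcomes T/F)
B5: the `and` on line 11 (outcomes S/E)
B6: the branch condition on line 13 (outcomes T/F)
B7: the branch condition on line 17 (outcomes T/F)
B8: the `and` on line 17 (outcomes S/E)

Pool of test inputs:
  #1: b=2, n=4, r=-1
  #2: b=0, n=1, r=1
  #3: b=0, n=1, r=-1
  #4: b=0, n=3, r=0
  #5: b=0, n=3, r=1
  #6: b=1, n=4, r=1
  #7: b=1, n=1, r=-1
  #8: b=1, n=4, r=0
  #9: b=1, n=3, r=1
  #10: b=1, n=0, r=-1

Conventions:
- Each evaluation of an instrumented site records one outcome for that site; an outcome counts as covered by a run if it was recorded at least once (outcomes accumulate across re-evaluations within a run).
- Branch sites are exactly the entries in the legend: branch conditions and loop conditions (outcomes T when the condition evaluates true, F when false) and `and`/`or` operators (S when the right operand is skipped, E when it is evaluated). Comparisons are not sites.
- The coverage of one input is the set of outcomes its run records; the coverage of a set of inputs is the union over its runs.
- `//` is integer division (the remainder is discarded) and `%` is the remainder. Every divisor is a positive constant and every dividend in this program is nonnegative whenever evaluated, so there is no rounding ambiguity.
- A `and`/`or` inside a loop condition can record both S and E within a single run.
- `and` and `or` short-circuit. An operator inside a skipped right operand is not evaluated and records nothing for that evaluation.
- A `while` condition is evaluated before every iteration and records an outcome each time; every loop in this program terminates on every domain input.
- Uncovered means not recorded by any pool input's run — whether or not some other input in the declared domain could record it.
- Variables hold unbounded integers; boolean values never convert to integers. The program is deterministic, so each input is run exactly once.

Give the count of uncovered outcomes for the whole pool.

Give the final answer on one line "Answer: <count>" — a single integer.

input #1, b=2, n=4, r=-1: events B1->T, B1->T, B1->T, B1->F, B2->T, B5->E, B4->F, B6->T, B8->S, B7->F; outcomes B1=T, B1=F, B2=T, B4=F, B5=E, B6=T, B7=F, B8=S
input #2, b=0, n=1, r=1: events B1->T, B1->T, B1->T, B1->T, B1->F, B2->F, B3->T, B5->E, B4->T, B5->E, B4->T, B5->E, B4->T, B5->E, ...; outcomes B1=T, B1=F, B2=F, B3=T, B4=T, B4=F, B5=S, B5=E, B6=T, B7=F, B8=S
input #3, b=0, n=1, r=-1: events B1->T, B1->T, B1->T, B1->F, B2->F, B3->T, B5->E, B4->F, B6->T, B8->S, B7->F; outcomes B1=T, B1=F, B2=F, B3=T, B4=F, B5=E, B6=T, B7=F, B8=S
input #4, b=0, n=3, r=0: events B1->T, B1->T, B1->T, B1->F, B2->F, B3->T, B5->E, B4->F, B6->F, B8->S, B7->F; outcomes B1=T, B1=F, B2=F, B3=T, B4=F, B5=E, B6=F, B7=F, B8=S
input #5, b=0, n=3, r=1: events B1->T, B1->T, B1->T, B1->T, B1->F, B2->F, B3->T, B5->E, B4->T, B5->E, B4->T, B5->E, B4->T, B5->E, ...; outcomes B1=T, B1=F, B2=F, B3=T, B4=T, B4=F, B5=S, B5=E, B6=T, B7=F, B8=S
input #6, b=1, n=4, r=1: events B1->T, B1->T, B1->T, B1->T, B1->F, B2->T, B5->E, B4->T, B5->E, B4->T, B5->E, B4->T, B5->E, B4->T, ...; outcomes B1=T, B1=F, B2=T, B4=T, B4=F, B5=S, B5=E, B6=F, B7=F, B8=S
input #7, b=1, n=1, r=-1: events B1->T, B1->T, B1->T, B1->F, B2->T, B5->E, B4->F, B6->T, B8->S, B7->F; outcomes B1=T, B1=F, B2=T, B4=F, B5=E, B6=T, B7=F, B8=S
input #8, b=1, n=4, r=0: events B1->T, B1->T, B1->T, B1->F, B2->T, B5->E, B4->F, B6->T, B8->S, B7->F; outcomes B1=T, B1=F, B2=T, B4=F, B5=E, B6=T, B7=F, B8=S
input #9, b=1, n=3, r=1: events B1->T, B1->T, B1->T, B1->T, B1->F, B2->T, B5->E, B4->T, B5->E, B4->T, B5->E, B4->T, B5->E, B4->T, ...; outcomes B1=T, B1=F, B2=T, B4=T, B4=F, B5=S, B5=E, B6=F, B7=F, B8=S
input #10, b=1, n=0, r=-1: events B1->T, B1->T, B1->T, B1->F, B2->T, B5->E, B4->F, B6->T, B8->E, B7->T; outcomes B1=T, B1=F, B2=T, B4=F, B5=E, B6=T, B7=T, B8=E
union over the pool: B1=T, B1=F, B2=T, B2=F, B3=T, B4=T, B4=F, B5=S, B5=E, B6=T, B6=F, B7=T, B7=F, B8=S, B8=E
uncovered (1 of 16): B3=F

Answer: 1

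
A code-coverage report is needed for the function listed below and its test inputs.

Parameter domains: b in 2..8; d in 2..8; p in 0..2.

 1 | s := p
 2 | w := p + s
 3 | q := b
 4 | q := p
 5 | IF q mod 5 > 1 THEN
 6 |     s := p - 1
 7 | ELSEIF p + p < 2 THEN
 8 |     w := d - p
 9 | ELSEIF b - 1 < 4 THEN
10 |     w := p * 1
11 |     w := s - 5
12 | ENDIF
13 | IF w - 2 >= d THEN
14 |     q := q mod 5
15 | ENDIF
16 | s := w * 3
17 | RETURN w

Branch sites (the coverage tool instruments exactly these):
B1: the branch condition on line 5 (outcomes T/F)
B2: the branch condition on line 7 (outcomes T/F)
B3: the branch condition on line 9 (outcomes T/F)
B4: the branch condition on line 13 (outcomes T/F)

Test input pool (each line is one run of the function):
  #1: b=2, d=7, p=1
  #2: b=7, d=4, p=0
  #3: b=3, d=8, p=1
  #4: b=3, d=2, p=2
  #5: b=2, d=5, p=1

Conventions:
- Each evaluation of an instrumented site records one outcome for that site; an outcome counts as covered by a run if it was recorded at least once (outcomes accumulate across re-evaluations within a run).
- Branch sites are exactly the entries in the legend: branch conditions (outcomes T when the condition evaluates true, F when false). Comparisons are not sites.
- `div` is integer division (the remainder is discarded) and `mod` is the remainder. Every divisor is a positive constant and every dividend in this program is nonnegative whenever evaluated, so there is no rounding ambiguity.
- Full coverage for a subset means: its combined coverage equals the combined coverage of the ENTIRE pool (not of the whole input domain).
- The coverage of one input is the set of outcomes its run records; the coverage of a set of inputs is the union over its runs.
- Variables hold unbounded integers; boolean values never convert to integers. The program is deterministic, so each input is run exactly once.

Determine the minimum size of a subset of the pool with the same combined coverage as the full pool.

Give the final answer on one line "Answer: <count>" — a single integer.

input #1, b=2, d=7, p=1: events B1->F, B2->F, B3->T, B4->F; outcomes B1=F, B2=F, B3=T, B4=F
input #2, b=7, d=4, p=0: events B1->F, B2->T, B4->F; outcomes B1=F, B2=T, B4=F
input #3, b=3, d=8, p=1: events B1->F, B2->F, B3->T, B4->F; outcomes B1=F, B2=F, B3=T, B4=F
input #4, b=3, d=2, p=2: events B1->T, B4->T; outcomes B1=T, B4=T
input #5, b=2, d=5, p=1: events B1->F, B2->F, B3->T, B4->F; outcomes B1=F, B2=F, B3=T, B4=F
pool-wide coverage (7 outcomes): B1=T, B1=F, B2=T, B2=F, B3=T, B4=T, B4=F
checked all size-1 subsets: none covers 7 outcomes (max 4/7)
checked all size-2 subsets: none covers 7 outcomes (max 6/7)
at size 3, {1, 2, 4} reaches all 7 outcomes; every lexicographically earlier size-3 subset fails

Answer: 3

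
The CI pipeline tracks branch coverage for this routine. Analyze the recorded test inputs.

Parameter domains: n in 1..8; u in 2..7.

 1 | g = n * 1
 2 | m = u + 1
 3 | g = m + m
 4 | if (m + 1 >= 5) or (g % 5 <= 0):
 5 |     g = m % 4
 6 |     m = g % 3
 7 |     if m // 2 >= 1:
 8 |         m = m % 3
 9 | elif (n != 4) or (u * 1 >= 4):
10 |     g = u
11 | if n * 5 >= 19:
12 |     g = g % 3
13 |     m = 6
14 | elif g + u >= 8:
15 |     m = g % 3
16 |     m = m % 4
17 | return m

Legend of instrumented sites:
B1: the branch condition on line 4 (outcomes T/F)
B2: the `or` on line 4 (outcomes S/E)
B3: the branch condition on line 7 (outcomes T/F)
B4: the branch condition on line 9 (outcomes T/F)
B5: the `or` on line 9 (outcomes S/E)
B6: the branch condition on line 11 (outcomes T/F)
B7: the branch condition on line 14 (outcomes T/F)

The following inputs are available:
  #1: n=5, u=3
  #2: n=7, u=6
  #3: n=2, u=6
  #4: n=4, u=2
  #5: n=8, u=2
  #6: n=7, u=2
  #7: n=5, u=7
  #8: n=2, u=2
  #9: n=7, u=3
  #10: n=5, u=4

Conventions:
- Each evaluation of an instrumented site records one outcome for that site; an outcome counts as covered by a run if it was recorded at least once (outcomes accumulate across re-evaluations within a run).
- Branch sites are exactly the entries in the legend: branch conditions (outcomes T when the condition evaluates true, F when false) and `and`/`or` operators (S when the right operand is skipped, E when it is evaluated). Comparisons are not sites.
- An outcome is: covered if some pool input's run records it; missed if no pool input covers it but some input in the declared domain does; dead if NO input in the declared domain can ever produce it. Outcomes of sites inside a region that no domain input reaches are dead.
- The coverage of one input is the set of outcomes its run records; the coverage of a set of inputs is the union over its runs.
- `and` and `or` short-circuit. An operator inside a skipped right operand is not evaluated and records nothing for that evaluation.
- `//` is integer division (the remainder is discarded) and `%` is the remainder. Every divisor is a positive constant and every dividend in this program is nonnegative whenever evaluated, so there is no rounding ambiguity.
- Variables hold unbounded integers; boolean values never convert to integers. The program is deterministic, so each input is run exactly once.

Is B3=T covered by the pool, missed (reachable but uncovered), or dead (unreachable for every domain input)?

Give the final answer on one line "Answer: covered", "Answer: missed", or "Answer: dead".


no pool input records B3=T
but domain input (n=1, u=5) does record it -> reachable, so missed
Answer: missed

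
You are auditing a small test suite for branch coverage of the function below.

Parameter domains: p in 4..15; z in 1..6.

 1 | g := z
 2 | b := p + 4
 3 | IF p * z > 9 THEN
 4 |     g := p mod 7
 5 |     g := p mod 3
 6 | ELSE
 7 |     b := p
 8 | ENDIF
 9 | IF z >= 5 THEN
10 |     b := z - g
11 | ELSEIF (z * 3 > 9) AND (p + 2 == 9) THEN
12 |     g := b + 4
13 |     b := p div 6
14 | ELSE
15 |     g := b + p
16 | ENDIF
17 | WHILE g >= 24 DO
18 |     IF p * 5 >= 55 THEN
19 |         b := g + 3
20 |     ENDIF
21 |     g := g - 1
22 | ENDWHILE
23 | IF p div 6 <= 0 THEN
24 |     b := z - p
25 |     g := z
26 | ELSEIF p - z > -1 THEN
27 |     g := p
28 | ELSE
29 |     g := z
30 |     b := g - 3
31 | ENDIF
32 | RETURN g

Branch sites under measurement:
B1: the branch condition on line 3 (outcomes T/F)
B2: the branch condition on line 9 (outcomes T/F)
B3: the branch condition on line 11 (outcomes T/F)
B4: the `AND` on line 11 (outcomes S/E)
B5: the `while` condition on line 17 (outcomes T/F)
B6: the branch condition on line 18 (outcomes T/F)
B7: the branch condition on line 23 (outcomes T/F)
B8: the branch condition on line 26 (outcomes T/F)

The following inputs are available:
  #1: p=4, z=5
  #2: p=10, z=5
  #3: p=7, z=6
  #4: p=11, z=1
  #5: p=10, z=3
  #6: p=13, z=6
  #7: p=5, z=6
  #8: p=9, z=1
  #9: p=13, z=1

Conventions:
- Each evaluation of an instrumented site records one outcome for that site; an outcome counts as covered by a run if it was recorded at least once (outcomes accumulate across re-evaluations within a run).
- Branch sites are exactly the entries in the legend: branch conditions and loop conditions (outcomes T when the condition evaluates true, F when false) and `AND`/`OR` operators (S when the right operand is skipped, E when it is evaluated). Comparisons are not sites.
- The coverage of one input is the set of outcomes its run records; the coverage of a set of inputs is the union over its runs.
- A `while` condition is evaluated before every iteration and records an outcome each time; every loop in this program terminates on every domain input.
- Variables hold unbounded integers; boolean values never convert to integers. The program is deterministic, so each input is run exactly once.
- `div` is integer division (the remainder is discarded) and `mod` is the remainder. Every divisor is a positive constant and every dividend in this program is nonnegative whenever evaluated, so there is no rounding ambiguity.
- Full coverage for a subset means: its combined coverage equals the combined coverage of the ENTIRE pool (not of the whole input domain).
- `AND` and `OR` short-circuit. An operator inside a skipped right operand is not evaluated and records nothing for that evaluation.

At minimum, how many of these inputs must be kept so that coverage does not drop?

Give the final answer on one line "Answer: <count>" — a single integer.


#1 (p=4, z=5) -> B1->T, B2->T, B5->F, B7->T; covered: B1=T, B2=T, B5=F, B7=T
#2 (p=10, z=5) -> B1->T, B2->T, B5->F, B7->F, B8->T; covered: B1=T, B2=T, B5=F, B7=F, B8=T
#3 (p=7, z=6) -> B1->T, B2->T, B5->F, B7->F, B8->T; covered: B1=T, B2=T, B5=F, B7=F, B8=T
#4 (p=11, z=1) -> B1->T, B2->F, B4->S, B3->F, B5->T, B6->T, B5->T, B6->T, B5->T, B6->T, B5->F, B7->F, B8->T; covered: B1=T, B2=F, B3=F, B4=S, B5=T, B5=F, B6=T, B7=F, B8=T
#5 (p=10, z=3) -> B1->T, B2->F, B4->S, B3->F, B5->T, B6->F, B5->F, B7->F, B8->T; covered: B1=T, B2=F, B3=F, B4=S, B5=T, B5=F, B6=F, B7=F, B8=T
#6 (p=13, z=6) -> B1->T, B2->T, B5->F, B7->F, B8->T; covered: B1=T, B2=T, B5=F, B7=F, B8=T
#7 (p=5, z=6) -> B1->T, B2->T, B5->F, B7->T; covered: B1=T, B2=T, B5=F, B7=T
#8 (p=9, z=1) -> B1->F, B2->F, B4->S, B3->F, B5->F, B7->F, B8->T; covered: B1=F, B2=F, B3=F, B4=S, B5=F, B7=F, B8=T
#9 (p=13, z=1) -> B1->T, B2->F, B4->S, B3->F, B5->T, B6->T, B5->T, B6->T, B5->T, B6->T, B5->T, B6->T, B5->T, B6->T, ...; covered: B1=T, B2=F, B3=F, B4=S, B5=T, B5=F, B6=T, B7=F, B8=T
union over all inputs: B1=T, B1=F, B2=T, B2=F, B3=F, B4=S, B5=T, B5=F, B6=T, B6=F, B7=T, B7=F, B8=T (13 outcomes)
every size-1 subset falls short of the 13 outcomes (best: 9/13)
every size-2 subset falls short of the 13 outcomes (best: 11/13)
every size-3 subset falls short of the 13 outcomes (best: 12/13)
the canonical winner is {1, 4, 5, 8}: size 4, full 13-outcome coverage, earliest index list among size-4 covers
Answer: 4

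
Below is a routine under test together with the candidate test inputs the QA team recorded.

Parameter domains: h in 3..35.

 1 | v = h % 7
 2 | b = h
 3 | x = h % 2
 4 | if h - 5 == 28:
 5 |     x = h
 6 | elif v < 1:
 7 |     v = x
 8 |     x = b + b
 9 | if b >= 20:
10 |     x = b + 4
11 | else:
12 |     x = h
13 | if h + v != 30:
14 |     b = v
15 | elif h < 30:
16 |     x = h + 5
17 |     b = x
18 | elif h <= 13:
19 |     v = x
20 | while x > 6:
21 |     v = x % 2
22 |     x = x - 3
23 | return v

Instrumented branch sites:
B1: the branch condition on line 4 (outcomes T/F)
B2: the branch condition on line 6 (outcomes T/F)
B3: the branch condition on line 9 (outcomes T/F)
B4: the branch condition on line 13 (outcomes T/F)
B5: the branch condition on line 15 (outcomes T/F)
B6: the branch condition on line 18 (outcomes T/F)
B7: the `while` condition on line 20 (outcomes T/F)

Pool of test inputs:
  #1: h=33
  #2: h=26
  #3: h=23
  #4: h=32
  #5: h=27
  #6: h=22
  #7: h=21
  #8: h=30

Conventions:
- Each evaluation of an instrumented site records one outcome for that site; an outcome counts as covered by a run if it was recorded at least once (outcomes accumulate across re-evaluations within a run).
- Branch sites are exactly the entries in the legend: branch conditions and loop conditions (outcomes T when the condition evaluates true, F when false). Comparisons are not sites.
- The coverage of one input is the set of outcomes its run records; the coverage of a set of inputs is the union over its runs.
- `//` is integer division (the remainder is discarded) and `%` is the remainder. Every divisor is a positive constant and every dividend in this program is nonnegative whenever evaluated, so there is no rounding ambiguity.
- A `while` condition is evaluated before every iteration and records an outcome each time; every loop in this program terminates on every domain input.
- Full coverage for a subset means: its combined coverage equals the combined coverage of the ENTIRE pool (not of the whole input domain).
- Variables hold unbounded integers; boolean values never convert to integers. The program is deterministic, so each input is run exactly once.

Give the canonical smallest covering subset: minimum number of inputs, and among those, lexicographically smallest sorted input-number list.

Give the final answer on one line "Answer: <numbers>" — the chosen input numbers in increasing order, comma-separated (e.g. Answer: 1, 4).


test 1 (h=33) hits B1=T, B3=T, B4=T, B7=T, B7=F
test 2 (h=26) hits B1=F, B2=F, B3=T, B4=T, B7=T, B7=F
test 3 (h=23) hits B1=F, B2=F, B3=T, B4=T, B7=T, B7=F
test 4 (h=32) hits B1=F, B2=F, B3=T, B4=T, B7=T, B7=F
test 5 (h=27) hits B1=F, B2=F, B3=T, B4=T, B7=T, B7=F
test 6 (h=22) hits B1=F, B2=F, B3=T, B4=T, B7=T, B7=F
test 7 (h=21) hits B1=F, B2=T, B3=T, B4=T, B7=T, B7=F
test 8 (h=30) hits B1=F, B2=F, B3=T, B4=T, B7=T, B7=F
union over all inputs: B1=T, B1=F, B2=T, B2=F, B3=T, B4=T, B7=T, B7=F (8 outcomes)
size 1 is not enough: best union over all size-1 subsets is 6/8
size 2 is not enough: best union over all size-2 subsets is 7/8
the canonical winner is {1, 2, 7}: size 3, full 8-outcome coverage, earliest index list among size-3 covers
Answer: 1, 2, 7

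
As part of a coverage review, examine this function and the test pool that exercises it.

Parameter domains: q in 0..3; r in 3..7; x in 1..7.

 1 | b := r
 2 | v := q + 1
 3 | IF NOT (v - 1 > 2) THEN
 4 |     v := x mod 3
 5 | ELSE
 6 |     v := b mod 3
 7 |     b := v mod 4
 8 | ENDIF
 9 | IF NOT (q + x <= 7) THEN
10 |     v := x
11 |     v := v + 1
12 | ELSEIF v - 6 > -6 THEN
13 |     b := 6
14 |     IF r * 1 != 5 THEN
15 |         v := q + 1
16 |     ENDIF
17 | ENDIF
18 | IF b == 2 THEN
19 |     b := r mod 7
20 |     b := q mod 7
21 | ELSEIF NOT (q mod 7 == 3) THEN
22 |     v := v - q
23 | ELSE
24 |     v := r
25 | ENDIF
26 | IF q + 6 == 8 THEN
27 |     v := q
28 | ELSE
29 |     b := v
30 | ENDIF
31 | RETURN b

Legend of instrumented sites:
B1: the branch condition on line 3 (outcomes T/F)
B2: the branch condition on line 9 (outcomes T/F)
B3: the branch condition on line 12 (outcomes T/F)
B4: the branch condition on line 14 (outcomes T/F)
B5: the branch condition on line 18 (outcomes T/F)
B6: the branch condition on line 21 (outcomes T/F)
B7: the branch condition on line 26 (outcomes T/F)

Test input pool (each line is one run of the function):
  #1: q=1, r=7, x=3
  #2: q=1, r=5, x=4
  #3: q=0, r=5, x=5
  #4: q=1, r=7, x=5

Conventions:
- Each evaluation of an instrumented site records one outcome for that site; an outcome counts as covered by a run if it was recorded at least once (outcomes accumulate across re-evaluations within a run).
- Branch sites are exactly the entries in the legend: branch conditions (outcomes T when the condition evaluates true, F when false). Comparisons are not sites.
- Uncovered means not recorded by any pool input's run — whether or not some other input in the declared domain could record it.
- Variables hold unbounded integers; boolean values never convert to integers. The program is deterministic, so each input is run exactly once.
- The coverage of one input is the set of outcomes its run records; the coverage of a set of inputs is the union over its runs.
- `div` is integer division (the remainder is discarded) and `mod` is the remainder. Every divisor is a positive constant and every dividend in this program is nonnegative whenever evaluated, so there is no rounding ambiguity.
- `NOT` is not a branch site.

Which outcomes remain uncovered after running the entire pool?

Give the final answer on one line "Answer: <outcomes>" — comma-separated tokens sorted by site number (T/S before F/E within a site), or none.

test 1 (q=1, r=7, x=3) fires B1->T, B2->F, B3->F, B5->F, B6->T, B7->F; hits B1=T, B2=F, B3=F, B5=F, B6=T, B7=F
test 2 (q=1, r=5, x=4) fires B1->T, B2->F, B3->T, B4->F, B5->F, B6->T, B7->F; hits B1=T, B2=F, B3=T, B4=F, B5=F, B6=T, B7=F
test 3 (q=0, r=5, x=5) fires B1->T, B2->F, B3->T, B4->F, B5->F, B6->T, B7->F; hits B1=T, B2=F, B3=T, B4=F, B5=F, B6=T, B7=F
test 4 (q=1, r=7, x=5) fires B1->T, B2->F, B3->T, B4->T, B5->F, B6->T, B7->F; hits B1=T, B2=F, B3=T, B4=T, B5=F, B6=T, B7=F
union over the pool: B1=T, B2=F, B3=T, B3=F, B4=T, B4=F, B5=F, B6=T, B7=F
uncovered (5 of 14): B1=F, B2=T, B5=T, B6=F, B7=T

Answer: B1=F, B2=T, B5=T, B6=F, B7=T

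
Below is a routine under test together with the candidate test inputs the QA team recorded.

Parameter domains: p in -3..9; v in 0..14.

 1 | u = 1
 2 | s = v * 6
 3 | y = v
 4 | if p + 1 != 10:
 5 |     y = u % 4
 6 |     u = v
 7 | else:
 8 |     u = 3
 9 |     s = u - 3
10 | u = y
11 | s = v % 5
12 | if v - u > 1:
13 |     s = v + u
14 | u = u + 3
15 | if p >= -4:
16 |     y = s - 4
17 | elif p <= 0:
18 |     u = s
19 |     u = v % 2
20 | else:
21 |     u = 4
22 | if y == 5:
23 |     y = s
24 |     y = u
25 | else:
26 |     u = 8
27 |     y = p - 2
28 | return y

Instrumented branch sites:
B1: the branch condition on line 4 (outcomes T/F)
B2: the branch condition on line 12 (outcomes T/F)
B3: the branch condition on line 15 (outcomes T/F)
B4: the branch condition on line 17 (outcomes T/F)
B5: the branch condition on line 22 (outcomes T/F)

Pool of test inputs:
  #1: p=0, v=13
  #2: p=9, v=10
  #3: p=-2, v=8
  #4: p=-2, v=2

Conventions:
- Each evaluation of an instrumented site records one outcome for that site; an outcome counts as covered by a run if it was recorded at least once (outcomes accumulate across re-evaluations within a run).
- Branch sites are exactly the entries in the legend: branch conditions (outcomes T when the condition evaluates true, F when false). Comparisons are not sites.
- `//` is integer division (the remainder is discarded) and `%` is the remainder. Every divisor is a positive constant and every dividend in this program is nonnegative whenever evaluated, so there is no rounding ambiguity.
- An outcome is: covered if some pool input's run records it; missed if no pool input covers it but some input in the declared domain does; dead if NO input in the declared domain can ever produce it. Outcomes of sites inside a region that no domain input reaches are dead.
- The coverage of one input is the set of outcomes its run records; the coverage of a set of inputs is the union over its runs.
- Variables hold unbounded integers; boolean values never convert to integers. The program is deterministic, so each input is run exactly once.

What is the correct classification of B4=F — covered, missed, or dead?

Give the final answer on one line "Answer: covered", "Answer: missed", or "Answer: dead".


no pool input records B4=F
checking all 195 inputs in the declared domain: B4=F is never recorded -> dead
Answer: dead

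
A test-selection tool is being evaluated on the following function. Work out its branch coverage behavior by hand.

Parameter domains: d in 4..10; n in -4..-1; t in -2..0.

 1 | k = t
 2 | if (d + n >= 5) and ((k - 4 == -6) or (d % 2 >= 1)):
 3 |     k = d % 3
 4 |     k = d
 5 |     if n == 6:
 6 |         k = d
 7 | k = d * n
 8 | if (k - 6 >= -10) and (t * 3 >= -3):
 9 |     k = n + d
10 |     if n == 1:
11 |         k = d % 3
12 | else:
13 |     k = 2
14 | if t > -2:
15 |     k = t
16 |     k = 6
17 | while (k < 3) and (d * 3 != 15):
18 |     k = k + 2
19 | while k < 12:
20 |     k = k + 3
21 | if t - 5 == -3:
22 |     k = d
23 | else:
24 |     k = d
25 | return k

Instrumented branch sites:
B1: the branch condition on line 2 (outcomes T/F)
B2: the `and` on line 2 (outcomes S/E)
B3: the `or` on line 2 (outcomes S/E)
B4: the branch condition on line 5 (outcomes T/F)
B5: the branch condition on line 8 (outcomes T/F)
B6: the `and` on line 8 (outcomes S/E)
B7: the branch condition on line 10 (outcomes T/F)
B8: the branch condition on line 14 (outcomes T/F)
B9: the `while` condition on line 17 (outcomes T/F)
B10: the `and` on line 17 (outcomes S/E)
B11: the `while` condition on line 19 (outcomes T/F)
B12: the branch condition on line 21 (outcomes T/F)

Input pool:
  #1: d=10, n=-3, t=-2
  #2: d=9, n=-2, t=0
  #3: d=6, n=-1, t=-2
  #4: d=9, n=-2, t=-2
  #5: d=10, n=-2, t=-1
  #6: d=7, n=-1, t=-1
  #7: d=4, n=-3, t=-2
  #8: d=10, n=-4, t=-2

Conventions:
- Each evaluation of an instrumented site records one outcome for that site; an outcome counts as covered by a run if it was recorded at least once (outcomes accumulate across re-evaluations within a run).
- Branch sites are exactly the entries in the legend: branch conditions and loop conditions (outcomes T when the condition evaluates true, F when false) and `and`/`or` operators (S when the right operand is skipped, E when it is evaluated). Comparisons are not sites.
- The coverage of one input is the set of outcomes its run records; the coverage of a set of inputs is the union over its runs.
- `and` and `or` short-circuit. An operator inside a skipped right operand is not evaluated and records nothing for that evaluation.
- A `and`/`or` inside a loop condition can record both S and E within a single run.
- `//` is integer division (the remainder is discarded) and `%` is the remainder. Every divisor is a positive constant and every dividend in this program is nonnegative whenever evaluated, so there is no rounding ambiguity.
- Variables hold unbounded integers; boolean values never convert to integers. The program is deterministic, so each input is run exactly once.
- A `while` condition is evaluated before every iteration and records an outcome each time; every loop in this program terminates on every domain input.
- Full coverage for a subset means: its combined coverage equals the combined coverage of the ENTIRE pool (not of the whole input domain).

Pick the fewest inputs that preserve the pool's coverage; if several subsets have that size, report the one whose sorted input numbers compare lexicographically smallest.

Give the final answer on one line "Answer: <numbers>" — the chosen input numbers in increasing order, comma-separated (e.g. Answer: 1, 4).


#1 (d=10, n=-3, t=-2) -> B2->E, B3->S, B1->T, B4->F, B6->S, B5->F, B8->F, B10->E, B9->T, B10->S, B9->F, B11->T, B11->T, B11->T, ...; covered: B1=T, B2=E, B3=S, B4=F, B5=F, B6=S, B8=F, B9=T, B9=F, B10=S, B10=E, B11=T, B11=F, B12=F
#2 (d=9, n=-2, t=0) -> B2->E, B3->E, B1->T, B4->F, B6->S, B5->F, B8->T, B10->S, B9->F, B11->T, B11->T, B11->F, B12->F; covered: B1=T, B2=E, B3=E, B4=F, B5=F, B6=S, B8=T, B9=F, B10=S, B11=T, B11=F, B12=F
#3 (d=6, n=-1, t=-2) -> B2->E, B3->S, B1->T, B4->F, B6->S, B5->F, B8->F, B10->E, B9->T, B10->S, B9->F, B11->T, B11->T, B11->T, ...; covered: B1=T, B2=E, B3=S, B4=F, B5=F, B6=S, B8=F, B9=T, B9=F, B10=S, B10=E, B11=T, B11=F, B12=F
#4 (d=9, n=-2, t=-2) -> B2->E, B3->S, B1->T, B4->F, B6->S, B5->F, B8->F, B10->E, B9->T, B10->S, B9->F, B11->T, B11->T, B11->T, ...; covered: B1=T, B2=E, B3=S, B4=F, B5=F, B6=S, B8=F, B9=T, B9=F, B10=S, B10=E, B11=T, B11=F, B12=F
#5 (d=10, n=-2, t=-1) -> B2->E, B3->E, B1->F, B6->S, B5->F, B8->T, B10->S, B9->F, B11->T, B11->T, B11->F, B12->F; covered: B1=F, B2=E, B3=E, B5=F, B6=S, B8=T, B9=F, B10=S, B11=T, B11=F, B12=F
#6 (d=7, n=-1, t=-1) -> B2->E, B3->E, B1->T, B4->F, B6->S, B5->F, B8->T, B10->S, B9->F, B11->T, B11->T, B11->F, B12->F; covered: B1=T, B2=E, B3=E, B4=F, B5=F, B6=S, B8=T, B9=F, B10=S, B11=T, B11=F, B12=F
#7 (d=4, n=-3, t=-2) -> B2->S, B1->F, B6->S, B5->F, B8->F, B10->E, B9->T, B10->S, B9->F, B11->T, B11->T, B11->T, B11->F, B12->F; covered: B1=F, B2=S, B5=F, B6=S, B8=F, B9=T, B9=F, B10=S, B10=E, B11=T, B11=F, B12=F
#8 (d=10, n=-4, t=-2) -> B2->E, B3->S, B1->T, B4->F, B6->S, B5->F, B8->F, B10->E, B9->T, B10->S, B9->F, B11->T, B11->T, B11->T, ...; covered: B1=T, B2=E, B3=S, B4=F, B5=F, B6=S, B8=F, B9=T, B9=F, B10=S, B10=E, B11=T, B11=F, B12=F
the full pool covers 18 outcomes: B1=T, B1=F, B2=S, B2=E, B3=S, B3=E, B4=F, B5=F, B6=S, B8=T, B8=F, B9=T, B9=F, B10=S, B10=E, B11=T, B11=F, B12=F
every size-1 subset falls short of the 18 outcomes (best: 14/18)
every size-2 subset falls short of the 18 outcomes (best: 17/18)
at size 3, {1, 2, 7} reaches all 18 outcomes; every lexicographically earlier size-3 subset fails
Answer: 1, 2, 7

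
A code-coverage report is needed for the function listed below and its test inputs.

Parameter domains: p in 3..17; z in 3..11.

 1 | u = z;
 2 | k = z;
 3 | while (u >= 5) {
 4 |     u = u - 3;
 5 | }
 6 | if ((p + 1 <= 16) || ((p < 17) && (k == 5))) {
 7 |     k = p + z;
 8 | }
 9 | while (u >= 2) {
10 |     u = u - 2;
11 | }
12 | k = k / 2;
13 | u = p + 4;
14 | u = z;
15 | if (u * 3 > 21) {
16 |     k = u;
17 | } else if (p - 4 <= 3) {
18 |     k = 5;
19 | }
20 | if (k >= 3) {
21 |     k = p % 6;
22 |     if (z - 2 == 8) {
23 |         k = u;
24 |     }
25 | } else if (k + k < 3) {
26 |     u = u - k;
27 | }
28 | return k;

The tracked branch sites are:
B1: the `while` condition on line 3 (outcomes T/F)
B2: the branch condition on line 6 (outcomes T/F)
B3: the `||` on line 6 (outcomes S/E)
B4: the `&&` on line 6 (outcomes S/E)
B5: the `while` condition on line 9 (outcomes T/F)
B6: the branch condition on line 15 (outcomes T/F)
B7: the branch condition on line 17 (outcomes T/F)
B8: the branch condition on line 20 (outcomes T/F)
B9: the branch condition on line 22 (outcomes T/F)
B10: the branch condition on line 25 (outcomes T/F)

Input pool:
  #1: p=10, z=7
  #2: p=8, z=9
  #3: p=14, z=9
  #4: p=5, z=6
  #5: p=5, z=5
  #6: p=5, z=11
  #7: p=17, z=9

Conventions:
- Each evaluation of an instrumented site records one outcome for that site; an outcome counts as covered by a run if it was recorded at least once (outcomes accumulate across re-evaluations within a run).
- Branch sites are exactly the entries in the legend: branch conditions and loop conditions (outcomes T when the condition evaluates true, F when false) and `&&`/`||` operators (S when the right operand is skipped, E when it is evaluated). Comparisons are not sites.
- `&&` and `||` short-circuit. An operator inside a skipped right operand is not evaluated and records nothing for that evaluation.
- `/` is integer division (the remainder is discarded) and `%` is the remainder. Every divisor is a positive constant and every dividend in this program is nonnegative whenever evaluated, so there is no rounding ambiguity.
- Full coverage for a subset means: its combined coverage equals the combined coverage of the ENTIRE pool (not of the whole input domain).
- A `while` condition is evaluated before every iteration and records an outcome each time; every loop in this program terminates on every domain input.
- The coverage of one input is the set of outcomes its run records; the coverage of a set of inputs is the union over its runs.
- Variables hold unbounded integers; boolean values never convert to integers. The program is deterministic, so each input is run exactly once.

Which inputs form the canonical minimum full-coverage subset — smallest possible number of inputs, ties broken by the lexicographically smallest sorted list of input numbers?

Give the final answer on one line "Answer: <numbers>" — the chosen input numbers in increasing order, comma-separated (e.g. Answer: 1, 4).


run #1 (p=10, z=7) records B1=T, B1=F, B2=T, B3=S, B5=T, B5=F, B6=F, B7=F, B8=T, B9=F
run #2 (p=8, z=9) records B1=T, B1=F, B2=T, B3=S, B5=T, B5=F, B6=T, B8=T, B9=F
run #3 (p=14, z=9) records B1=T, B1=F, B2=T, B3=S, B5=T, B5=F, B6=T, B8=T, B9=F
run #4 (p=5, z=6) records B1=T, B1=F, B2=T, B3=S, B5=T, B5=F, B6=F, B7=T, B8=T, B9=F
run #5 (p=5, z=5) records B1=T, B1=F, B2=T, B3=S, B5=T, B5=F, B6=F, B7=T, B8=T, B9=F
run #6 (p=5, z=11) records B1=T, B1=F, B2=T, B3=S, B5=T, B5=F, B6=T, B8=T, B9=F
run #7 (p=17, z=9) records B1=T, B1=F, B2=F, B3=E, B4=S, B5=T, B5=F, B6=T, B8=T, B9=F
union over all inputs: B1=T, B1=F, B2=T, B2=F, B3=S, B3=E, B4=S, B5=T, B5=F, B6=T, B6=F, B7=T, B7=F, B8=T, B9=F (15 outcomes)
no size-1 subset reaches all 15 outcomes (best union: 10/15)
no size-2 subset reaches all 15 outcomes (best union: 14/15)
the canonical winner is {1, 4, 7}: size 3, full 15-outcome coverage, earliest index list among size-3 covers
Answer: 1, 4, 7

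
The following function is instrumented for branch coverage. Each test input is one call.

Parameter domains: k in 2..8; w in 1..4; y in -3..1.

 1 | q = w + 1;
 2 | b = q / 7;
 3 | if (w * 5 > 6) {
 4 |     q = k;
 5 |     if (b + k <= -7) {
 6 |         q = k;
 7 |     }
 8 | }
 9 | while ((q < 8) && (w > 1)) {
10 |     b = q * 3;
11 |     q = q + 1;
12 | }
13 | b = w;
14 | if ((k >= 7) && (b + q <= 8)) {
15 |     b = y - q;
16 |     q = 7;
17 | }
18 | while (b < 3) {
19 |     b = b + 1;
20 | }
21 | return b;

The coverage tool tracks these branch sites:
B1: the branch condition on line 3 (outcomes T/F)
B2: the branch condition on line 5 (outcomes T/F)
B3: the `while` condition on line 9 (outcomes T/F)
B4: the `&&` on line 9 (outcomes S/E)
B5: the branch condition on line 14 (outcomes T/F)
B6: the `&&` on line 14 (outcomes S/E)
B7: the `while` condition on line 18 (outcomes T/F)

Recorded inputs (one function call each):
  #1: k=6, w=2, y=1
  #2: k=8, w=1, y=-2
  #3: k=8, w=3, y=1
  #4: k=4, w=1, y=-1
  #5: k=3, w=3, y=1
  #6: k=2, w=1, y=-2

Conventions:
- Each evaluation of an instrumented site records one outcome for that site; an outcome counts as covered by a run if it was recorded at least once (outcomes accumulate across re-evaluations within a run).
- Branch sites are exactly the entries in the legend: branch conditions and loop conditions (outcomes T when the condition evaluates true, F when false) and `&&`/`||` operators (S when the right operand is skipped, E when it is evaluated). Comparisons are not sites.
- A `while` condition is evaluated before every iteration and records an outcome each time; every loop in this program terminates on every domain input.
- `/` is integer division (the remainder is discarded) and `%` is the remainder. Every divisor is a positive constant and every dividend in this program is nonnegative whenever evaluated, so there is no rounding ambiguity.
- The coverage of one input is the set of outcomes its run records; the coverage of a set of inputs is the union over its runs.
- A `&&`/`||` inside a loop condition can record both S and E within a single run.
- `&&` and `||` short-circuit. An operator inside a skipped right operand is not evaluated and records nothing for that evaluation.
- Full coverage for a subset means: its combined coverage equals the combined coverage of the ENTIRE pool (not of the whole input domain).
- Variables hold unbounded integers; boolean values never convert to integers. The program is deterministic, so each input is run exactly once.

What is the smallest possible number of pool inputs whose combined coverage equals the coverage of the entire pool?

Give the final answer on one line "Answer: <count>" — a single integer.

test 1 (k=6, w=2, y=1) hits B1=T, B2=F, B3=T, B3=F, B4=S, B4=E, B5=F, B6=S, B7=T, B7=F
test 2 (k=8, w=1, y=-2) hits B1=F, B3=F, B4=E, B5=T, B6=E, B7=T, B7=F
test 3 (k=8, w=3, y=1) hits B1=T, B2=F, B3=F, B4=S, B5=F, B6=E, B7=F
test 4 (k=4, w=1, y=-1) hits B1=F, B3=F, B4=E, B5=F, B6=S, B7=T, B7=F
test 5 (k=3, w=3, y=1) hits B1=T, B2=F, B3=T, B3=F, B4=S, B4=E, B5=F, B6=S, B7=F
test 6 (k=2, w=1, y=-2) hits B1=F, B3=F, B4=E, B5=F, B6=S, B7=T, B7=F
the full pool covers 13 outcomes: B1=T, B1=F, B2=F, B3=T, B3=F, B4=S, B4=E, B5=T, B5=F, B6=S, B6=E, B7=T, B7=F
every size-1 subset falls short of the 13 outcomes (best: 10/13)
size 2: inputs {1, 2} cover all 13 outcomes, and no lexicographically smaller subset of this size does

Answer: 2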